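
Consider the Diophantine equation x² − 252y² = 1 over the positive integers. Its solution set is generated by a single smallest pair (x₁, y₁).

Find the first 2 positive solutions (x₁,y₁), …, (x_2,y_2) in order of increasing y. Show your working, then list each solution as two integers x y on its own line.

[15; 1,6,1,30] for √252; ℓ=4 ⇒ convergent index 3
step 0: (15, 1)  from 15·(1,0) + (0,1)
step 1: (16, 1)  from 1·(15,1) + (1,0)
step 2: (111, 7)  from 6·(16,1) + (15,1)
step 3: (127, 8)  from 1·(111,7) + (16,1)
(x₁, y₁) = (127, 8);  127² − 252·8² = 1 ✓
(x_2, y_2) = (127·127 + 252·8·8, 127·8 + 8·127) = (32257, 2032)

127 8
32257 2032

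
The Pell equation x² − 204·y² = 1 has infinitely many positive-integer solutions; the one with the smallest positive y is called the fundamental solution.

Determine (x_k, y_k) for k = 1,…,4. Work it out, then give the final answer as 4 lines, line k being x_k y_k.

4999 350
49980001 3499300
499700044999 34986001050
4996000999920001 349790034998600

√204 → a₀=14, period (3,1,1,6,1,1,3,28); ℓ=8 even so k=7
step 0: (14, 1)  from 14·(1,0) + (0,1)
…
step 2: (57, 4)  from 1·(43,3) + (14,1)
step 3: (100, 7)  from 1·(57,4) + (43,3)
…
step 6: (1414, 99)  from 1·(757,53) + (657,46)
step 7: (4999, 350)  from 3·(1414,99) + (757,53)
(x₁, y₁) = (4999, 350);  4999² − 204·350² = 1 ✓
(x_2, y_2) = (4999·4999 + 204·350·350, 4999·350 + 350·4999) = (49980001, 3499300)
(x_3, y_3) = (4999·49980001 + 204·350·3499300, 4999·3499300 + 350·49980001) = (499700044999, 34986001050)
(x_4, y_4) = (4999·499700044999 + 204·350·34986001050, 4999·34986001050 + 350·499700044999) = (4996000999920001, 349790034998600)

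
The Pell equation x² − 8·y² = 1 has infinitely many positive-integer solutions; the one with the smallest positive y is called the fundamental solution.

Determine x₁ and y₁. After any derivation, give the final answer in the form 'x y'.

3 1

√8 → a₀=2, period (1,4); ℓ=2 even so k=1
k=0  a_k=2  p_k/q_k = 2/1
k=1  a_k=1  p_k/q_k = 3/1
fundamental: x₁=3, y₁=1  (since 9 − 8·1 = 1)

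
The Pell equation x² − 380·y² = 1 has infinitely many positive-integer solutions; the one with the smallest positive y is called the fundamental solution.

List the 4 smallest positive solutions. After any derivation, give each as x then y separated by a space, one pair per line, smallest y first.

√380 → a₀=19, period (2,38); ℓ=2 even so k=1
i=0: a=19 ⇒ p=19, q=1
i=1: a=2 ⇒ p=39, q=2
fundamental: x₁=39, y₁=2  (since 1521 − 380·4 = 1)
(39+2√380)^2 = 3041 + 156√380
(39+2√380)^3 = 237159 + 12166√380
(39+2√380)^4 = 18495361 + 948792√380

39 2
3041 156
237159 12166
18495361 948792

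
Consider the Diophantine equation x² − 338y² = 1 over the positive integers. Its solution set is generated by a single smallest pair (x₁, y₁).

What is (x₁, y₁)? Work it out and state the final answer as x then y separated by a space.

[18; 2,1,1,2,36] for √338; ℓ=5 ⇒ convergent index 9
a_0=18:  p_0=18·1+0=18,  q_0=18·0+1=1
a_1=2:  p_1=2·18+1=37,  q_1=2·1+0=2
a_2=1:  p_2=1·37+18=55,  q_2=1·2+1=3
…
a_4=2:  p_4=2·92+55=239,  q_4=2·5+3=13
…
a_6=2:  p_6=2·8696+239=17631,  q_6=2·473+13=959
a_7=1:  p_7=1·17631+8696=26327,  q_7=1·959+473=1432
a_8=1:  p_8=1·26327+17631=43958,  q_8=1·1432+959=2391
a_9=2:  p_9=2·43958+26327=114243,  q_9=2·2391+1432=6214
→ (114243, 6214).  Check: 114243²=13051463049, 338·6214²=13051463048, difference 1.

114243 6214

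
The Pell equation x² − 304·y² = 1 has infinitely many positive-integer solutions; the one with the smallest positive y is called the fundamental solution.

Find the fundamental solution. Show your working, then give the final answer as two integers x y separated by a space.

57799 3315

√304 = [17; 2,3,2,1,1,1,1,1,2,3,2,34, …], period ℓ=12 (even) → k=11
step 0: (17, 1)  from 17·(1,0) + (0,1)
step 1: (35, 2)  from 2·(17,1) + (1,0)
step 2: (122, 7)  from 3·(35,2) + (17,1)
step 3: (279, 16)  from 2·(122,7) + (35,2)
step 4: (401, 23)  from 1·(279,16) + (122,7)
step 5: (680, 39)  from 1·(401,23) + (279,16)
…
step 7: (1761, 101)  from 1·(1081,62) + (680,39)
…
step 9: (7445, 427)  from 2·(2842,163) + (1761,101)
step 10: (25177, 1444)  from 3·(7445,427) + (2842,163)
step 11: (57799, 3315)  from 2·(25177,1444) + (7445,427)
→ (57799, 3315).  Check: 57799²=3340724401, 304·3315²=3340724400, difference 1.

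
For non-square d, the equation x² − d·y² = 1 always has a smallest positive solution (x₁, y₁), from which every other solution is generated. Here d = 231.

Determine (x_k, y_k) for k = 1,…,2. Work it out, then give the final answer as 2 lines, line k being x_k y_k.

76 5
11551 760

d=231: √d = [15; 5,30] (ℓ=2, even), read p_1/q_1
a_0=15:  p_0=15·1+0=15,  q_0=15·0+1=1
a_1=5:  p_1=5·15+1=76,  q_1=5·1+0=5
→ (76, 5).  Check: 76²=5776, 231·5²=5775, difference 1.
n=2: (76,5)∘(76,5) = (76·76+231·5·5, 76·5+5·76) = (11551,760)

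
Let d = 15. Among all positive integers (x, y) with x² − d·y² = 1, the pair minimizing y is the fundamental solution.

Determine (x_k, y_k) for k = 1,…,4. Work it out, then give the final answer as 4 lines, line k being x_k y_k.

√15 → a₀=3, period (1,6); ℓ=2 even so k=1
a_0=3:  p_0=3·1+0=3,  q_0=3·0+1=1
a_1=1:  p_1=1·3+1=4,  q_1=1·1+0=1
→ (4, 1).  Check: 4²=16, 15·1²=15, difference 1.
k=2:  x_2 = 4·4+15·1·1 = 31,  y_2 = 4·1+1·4 = 8
k=3:  x_3 = 4·31+15·1·8 = 244,  y_3 = 4·8+1·31 = 63
k=4:  x_4 = 4·244+15·1·63 = 1921,  y_4 = 4·63+1·244 = 496

4 1
31 8
244 63
1921 496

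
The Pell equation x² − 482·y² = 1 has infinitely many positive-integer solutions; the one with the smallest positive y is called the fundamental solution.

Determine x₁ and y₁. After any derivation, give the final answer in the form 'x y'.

483 22

d=482: √d = [21; 1,20,1,42] (ℓ=4, even), read p_3/q_3
i=0: a=21 ⇒ p=21, q=1
…
i=2: a=20 ⇒ p=461, q=21
i=3: a=1 ⇒ p=483, q=22
fundamental: x₁=483, y₁=22  (since 233289 − 482·484 = 1)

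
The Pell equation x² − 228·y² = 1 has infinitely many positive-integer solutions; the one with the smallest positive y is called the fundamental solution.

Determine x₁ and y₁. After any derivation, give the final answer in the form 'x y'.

[15; 10,30] for √228; ℓ=2 ⇒ convergent index 1
k=0  a_k=15  p_k/q_k = 15/1
k=1  a_k=10  p_k/q_k = 151/10
(x₁, y₁) = (151, 10);  151² − 228·10² = 1 ✓

151 10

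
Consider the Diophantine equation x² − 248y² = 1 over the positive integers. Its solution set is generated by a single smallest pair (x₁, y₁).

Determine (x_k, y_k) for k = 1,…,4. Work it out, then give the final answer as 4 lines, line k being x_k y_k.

√248 = [15; 1,2,1,30, …], period ℓ=4 (even) → k=3
a_0=15:  p_0=15·1+0=15,  q_0=15·0+1=1
…
a_2=2:  p_2=2·16+15=47,  q_2=2·1+1=3
a_3=1:  p_3=1·47+16=63,  q_3=1·3+1=4
fundamental: x₁=63, y₁=4  (since 3969 − 248·16 = 1)
k=2:  x_2 = 63·63+248·4·4 = 7937,  y_2 = 63·4+4·63 = 504
k=3:  x_3 = 63·7937+248·4·504 = 999999,  y_3 = 63·504+4·7937 = 63500
k=4:  x_4 = 63·999999+248·4·63500 = 125991937,  y_4 = 63·63500+4·999999 = 8000496

63 4
7937 504
999999 63500
125991937 8000496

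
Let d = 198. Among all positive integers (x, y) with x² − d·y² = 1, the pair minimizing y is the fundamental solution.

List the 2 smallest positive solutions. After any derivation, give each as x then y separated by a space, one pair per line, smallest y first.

d=198: √d = [14; 14,28] (ℓ=2, even), read p_1/q_1
step 0: (14, 1)  from 14·(1,0) + (0,1)
step 1: (197, 14)  from 14·(14,1) + (1,0)
fundamental: x₁=197, y₁=14  (since 38809 − 198·196 = 1)
n=2: (197,14)∘(197,14) = (197·197+198·14·14, 197·14+14·197) = (77617,5516)

197 14
77617 5516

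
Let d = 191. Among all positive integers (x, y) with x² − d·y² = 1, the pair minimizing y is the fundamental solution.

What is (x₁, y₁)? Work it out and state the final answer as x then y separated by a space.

8994000 650783

[13; 1,4,1,1,3,…,4,1,26] for √191; ℓ=16 ⇒ convergent index 15
a_0=13:  p_0=13·1+0=13,  q_0=13·0+1=1
a_1=1:  p_1=1·13+1=14,  q_1=1·1+0=1
a_2=4:  p_2=4·14+13=69,  q_2=4·1+1=5
a_3=1:  p_3=1·69+14=83,  q_3=1·5+1=6
…
a_6=2:  p_6=2·539+152=1230,  q_6=2·39+11=89
a_7=2:  p_7=2·1230+539=2999,  q_7=2·89+39=217
a_8=13:  p_8=13·2999+1230=40217,  q_8=13·217+89=2910
a_9=2:  p_9=2·40217+2999=83433,  q_9=2·2910+217=6037
a_10=2:  p_10=2·83433+40217=207083,  q_10=2·6037+2910=14984
a_11=3:  p_11=3·207083+83433=704682,  q_11=3·14984+6037=50989
a_12=1:  p_12=1·704682+207083=911765,  q_12=1·50989+14984=65973
a_13=1:  p_13=1·911765+704682=1616447,  q_13=1·65973+50989=116962
a_14=4:  p_14=4·1616447+911765=7377553,  q_14=4·116962+65973=533821
a_15=1:  p_15=1·7377553+1616447=8994000,  q_15=1·533821+116962=650783
→ (8994000, 650783).  Check: 8994000²=80892036000000, 191·650783²=80892035999999, difference 1.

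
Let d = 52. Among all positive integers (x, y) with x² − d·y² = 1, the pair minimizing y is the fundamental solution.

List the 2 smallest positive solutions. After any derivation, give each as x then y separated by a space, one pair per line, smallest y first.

√52 = [7; 4,1,2,1,4,14, …], period ℓ=6 (even) → k=5
i=0: a=7 ⇒ p=7, q=1
…
i=2: a=1 ⇒ p=36, q=5
…
i=4: a=1 ⇒ p=137, q=19
i=5: a=4 ⇒ p=649, q=90
fundamental: x₁=649, y₁=90  (since 421201 − 52·8100 = 1)
(x_2, y_2) = (649·649 + 52·90·90, 649·90 + 90·649) = (842401, 116820)

649 90
842401 116820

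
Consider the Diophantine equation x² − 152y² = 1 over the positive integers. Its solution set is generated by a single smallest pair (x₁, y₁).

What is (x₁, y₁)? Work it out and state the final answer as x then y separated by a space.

37 3

√152 = [12; 3,24, …], period ℓ=2 (even) → k=1
i=0: a=12 ⇒ p=12, q=1
i=1: a=3 ⇒ p=37, q=3
→ (37, 3).  Check: 37²=1369, 152·3²=1368, difference 1.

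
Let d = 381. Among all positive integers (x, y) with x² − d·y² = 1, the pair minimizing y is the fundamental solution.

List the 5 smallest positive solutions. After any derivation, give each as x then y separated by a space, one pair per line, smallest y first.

1015 52
2060449 105560
4182710455 214286748
8490900163201 435001992880
17236523148587575 883053831259652

[19; 1,1,12,1,1,38] for √381; ℓ=6 ⇒ convergent index 5
step 0: (19, 1)  from 19·(1,0) + (0,1)
…
step 2: (39, 2)  from 1·(20,1) + (19,1)
step 3: (488, 25)  from 12·(39,2) + (20,1)
step 4: (527, 27)  from 1·(488,25) + (39,2)
step 5: (1015, 52)  from 1·(527,27) + (488,25)
(x₁, y₁) = (1015, 52);  1015² − 381·52² = 1 ✓
n=2: (1015,52)∘(1015,52) = (1015·1015+381·52·52, 1015·52+52·1015) = (2060449,105560)
n=3: (2060449,105560)∘(1015,52) = (1015·2060449+381·52·105560, 1015·105560+52·2060449) = (4182710455,214286748)
n=4: (4182710455,214286748)∘(1015,52) = (1015·4182710455+381·52·214286748, 1015·214286748+52·4182710455) = (8490900163201,435001992880)
n=5: (8490900163201,435001992880)∘(1015,52) = (1015·8490900163201+381·52·435001992880, 1015·435001992880+52·8490900163201) = (17236523148587575,883053831259652)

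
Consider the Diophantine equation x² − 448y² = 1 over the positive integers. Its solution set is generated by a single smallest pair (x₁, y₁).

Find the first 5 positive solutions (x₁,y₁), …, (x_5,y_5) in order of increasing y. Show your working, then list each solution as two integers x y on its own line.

√448 = [21; 6,42, …], period ℓ=2 (even) → k=1
a_0=21:  p_0=21·1+0=21,  q_0=21·0+1=1
a_1=6:  p_1=6·21+1=127,  q_1=6·1+0=6
→ (127, 6).  Check: 127²=16129, 448·6²=16128, difference 1.
(127+6√448)^2 = 32257 + 1524√448
(127+6√448)^3 = 8193151 + 387090√448
(127+6√448)^4 = 2081028097 + 98319336√448
(127+6√448)^5 = 528572943487 + 24972724254√448

127 6
32257 1524
8193151 387090
2081028097 98319336
528572943487 24972724254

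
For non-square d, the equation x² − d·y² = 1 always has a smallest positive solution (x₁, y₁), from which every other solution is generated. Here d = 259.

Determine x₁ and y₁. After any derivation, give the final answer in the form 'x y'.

√259 = [16; 10,1,2,3,4,3,2,1,10,32, …], period ℓ=10 (even) → k=9
i=0: a=16 ⇒ p=16, q=1
…
i=2: a=1 ⇒ p=177, q=11
i=3: a=2 ⇒ p=515, q=32
…
i=6: a=3 ⇒ p=23931, q=1487
…
i=8: a=1 ⇒ p=79196, q=4921
i=9: a=10 ⇒ p=847225, q=52644
(x₁, y₁) = (847225, 52644);  847225² − 259·52644² = 1 ✓

847225 52644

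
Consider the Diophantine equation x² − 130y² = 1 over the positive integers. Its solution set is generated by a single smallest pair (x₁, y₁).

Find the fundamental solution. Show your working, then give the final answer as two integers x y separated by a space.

√130 → a₀=11, period (2,2,22); ℓ=3 odd so k=5
k=0  a_k=11  p_k/q_k = 11/1
k=1  a_k=2  p_k/q_k = 23/2
…
k=4  a_k=2  p_k/q_k = 2611/229
k=5  a_k=2  p_k/q_k = 6499/570
fundamental: x₁=6499, y₁=570  (since 42237001 − 130·324900 = 1)

6499 570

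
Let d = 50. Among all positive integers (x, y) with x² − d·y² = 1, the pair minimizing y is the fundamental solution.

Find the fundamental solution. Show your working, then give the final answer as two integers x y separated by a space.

99 14

√50 → a₀=7, period (14); ℓ=1 odd so k=1
i=0: a=7 ⇒ p=7, q=1
i=1: a=14 ⇒ p=99, q=14
→ (99, 14).  Check: 99²=9801, 50·14²=9800, difference 1.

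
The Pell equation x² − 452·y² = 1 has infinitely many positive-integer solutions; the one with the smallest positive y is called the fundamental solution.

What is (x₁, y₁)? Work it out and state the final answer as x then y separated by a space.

1204353 56648

[21; 3,1,5,3,10,3,5,1,3,42] for √452; ℓ=10 ⇒ convergent index 9
i=0: a=21 ⇒ p=21, q=1
i=1: a=3 ⇒ p=64, q=3
…
i=4: a=3 ⇒ p=1552, q=73
i=5: a=10 ⇒ p=16009, q=753
i=6: a=3 ⇒ p=49579, q=2332
…
i=8: a=1 ⇒ p=313483, q=14745
i=9: a=3 ⇒ p=1204353, q=56648
fundamental: x₁=1204353, y₁=56648  (since 1450466148609 − 452·3208995904 = 1)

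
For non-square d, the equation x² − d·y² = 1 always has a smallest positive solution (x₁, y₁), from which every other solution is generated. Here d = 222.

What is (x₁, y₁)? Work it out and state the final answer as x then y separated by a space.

[14; 1,8,1,28] for √222; ℓ=4 ⇒ convergent index 3
i=0: a=14 ⇒ p=14, q=1
i=1: a=1 ⇒ p=15, q=1
i=2: a=8 ⇒ p=134, q=9
i=3: a=1 ⇒ p=149, q=10
(x₁, y₁) = (149, 10);  149² − 222·10² = 1 ✓

149 10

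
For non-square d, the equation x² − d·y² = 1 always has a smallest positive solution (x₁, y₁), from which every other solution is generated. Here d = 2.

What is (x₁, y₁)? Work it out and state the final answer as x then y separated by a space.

3 2

√2 = [1; 2, …], period ℓ=1 (odd) → k=1
i=0: a=1 ⇒ p=1, q=1
i=1: a=2 ⇒ p=3, q=2
fundamental: x₁=3, y₁=2  (since 9 − 2·4 = 1)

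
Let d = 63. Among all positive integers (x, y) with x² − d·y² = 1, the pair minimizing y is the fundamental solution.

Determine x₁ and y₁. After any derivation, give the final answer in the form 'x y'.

√63 = [7; 1,14, …], period ℓ=2 (even) → k=1
a_0=7:  p_0=7·1+0=7,  q_0=7·0+1=1
a_1=1:  p_1=1·7+1=8,  q_1=1·1+0=1
fundamental: x₁=8, y₁=1  (since 64 − 63·1 = 1)

8 1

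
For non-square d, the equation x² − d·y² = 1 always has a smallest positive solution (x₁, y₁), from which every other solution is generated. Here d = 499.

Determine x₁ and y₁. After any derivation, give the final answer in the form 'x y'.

4490 201

[22; 2,1,21,1,2,44] for √499; ℓ=6 ⇒ convergent index 5
a_0=22:  p_0=22·1+0=22,  q_0=22·0+1=1
…
a_3=21:  p_3=21·67+45=1452,  q_3=21·3+2=65
a_4=1:  p_4=1·1452+67=1519,  q_4=1·65+3=68
a_5=2:  p_5=2·1519+1452=4490,  q_5=2·68+65=201
fundamental: x₁=4490, y₁=201  (since 20160100 − 499·40401 = 1)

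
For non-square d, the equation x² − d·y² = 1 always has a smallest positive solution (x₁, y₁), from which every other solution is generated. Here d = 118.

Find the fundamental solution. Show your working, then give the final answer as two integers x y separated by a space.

306917 28254

[10; 1,6,3,2,10,2,3,6,1,20] for √118; ℓ=10 ⇒ convergent index 9
k=0  a_k=10  p_k/q_k = 10/1
k=1  a_k=1  p_k/q_k = 11/1
k=2  a_k=6  p_k/q_k = 76/7
…
k=7  a_k=3  p_k/q_k = 42115/3877
k=8  a_k=6  p_k/q_k = 264802/24377
k=9  a_k=1  p_k/q_k = 306917/28254
(x₁, y₁) = (306917, 28254);  306917² − 118·28254² = 1 ✓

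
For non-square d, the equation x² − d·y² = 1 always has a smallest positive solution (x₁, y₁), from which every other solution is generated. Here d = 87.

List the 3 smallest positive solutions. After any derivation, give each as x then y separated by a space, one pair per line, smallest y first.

28 3
1567 168
87724 9405

√87 → a₀=9, period (3,18); ℓ=2 even so k=1
step 0: (9, 1)  from 9·(1,0) + (0,1)
step 1: (28, 3)  from 3·(9,1) + (1,0)
→ (28, 3).  Check: 28²=784, 87·3²=783, difference 1.
n=2: (28,3)∘(28,3) = (28·28+87·3·3, 28·3+3·28) = (1567,168)
n=3: (1567,168)∘(28,3) = (28·1567+87·3·168, 28·168+3·1567) = (87724,9405)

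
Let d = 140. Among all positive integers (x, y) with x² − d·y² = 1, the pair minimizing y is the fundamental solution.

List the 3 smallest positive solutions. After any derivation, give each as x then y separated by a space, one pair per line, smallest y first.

[11; 1,4,1,22] for √140; ℓ=4 ⇒ convergent index 3
a_0=11:  p_0=11·1+0=11,  q_0=11·0+1=1
…
a_2=4:  p_2=4·12+11=59,  q_2=4·1+1=5
a_3=1:  p_3=1·59+12=71,  q_3=1·5+1=6
fundamental: x₁=71, y₁=6  (since 5041 − 140·36 = 1)
(71+6√140)^2 = 10081 + 852√140
(71+6√140)^3 = 1431431 + 120978√140

71 6
10081 852
1431431 120978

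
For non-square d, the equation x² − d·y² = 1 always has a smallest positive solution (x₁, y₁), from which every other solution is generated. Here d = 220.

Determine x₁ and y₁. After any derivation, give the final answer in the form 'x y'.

89 6

d=220: √d = [14; 1,4,1,28] (ℓ=4, even), read p_3/q_3
a_0=14:  p_0=14·1+0=14,  q_0=14·0+1=1
a_1=1:  p_1=1·14+1=15,  q_1=1·1+0=1
a_2=4:  p_2=4·15+14=74,  q_2=4·1+1=5
a_3=1:  p_3=1·74+15=89,  q_3=1·5+1=6
fundamental: x₁=89, y₁=6  (since 7921 − 220·36 = 1)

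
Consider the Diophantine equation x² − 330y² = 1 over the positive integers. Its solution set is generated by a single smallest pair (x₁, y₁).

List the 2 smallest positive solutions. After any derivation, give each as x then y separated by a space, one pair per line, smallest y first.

√330 = [18; 6,36, …], period ℓ=2 (even) → k=1
i=0: a=18 ⇒ p=18, q=1
i=1: a=6 ⇒ p=109, q=6
(x₁, y₁) = (109, 6);  109² − 330·6² = 1 ✓
k=2:  x_2 = 109·109+330·6·6 = 23761,  y_2 = 109·6+6·109 = 1308

109 6
23761 1308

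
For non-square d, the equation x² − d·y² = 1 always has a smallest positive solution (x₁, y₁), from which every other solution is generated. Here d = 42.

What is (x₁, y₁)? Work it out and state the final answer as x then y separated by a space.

13 2

[6; 2,12] for √42; ℓ=2 ⇒ convergent index 1
k=0  a_k=6  p_k/q_k = 6/1
k=1  a_k=2  p_k/q_k = 13/2
→ (13, 2).  Check: 13²=169, 42·2²=168, difference 1.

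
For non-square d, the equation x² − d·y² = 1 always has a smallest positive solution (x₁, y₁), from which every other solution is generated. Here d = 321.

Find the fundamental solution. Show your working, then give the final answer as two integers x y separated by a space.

√321 → a₀=17, period (1,10,1,34); ℓ=4 even so k=3
i=0: a=17 ⇒ p=17, q=1
…
i=2: a=10 ⇒ p=197, q=11
i=3: a=1 ⇒ p=215, q=12
fundamental: x₁=215, y₁=12  (since 46225 − 321·144 = 1)

215 12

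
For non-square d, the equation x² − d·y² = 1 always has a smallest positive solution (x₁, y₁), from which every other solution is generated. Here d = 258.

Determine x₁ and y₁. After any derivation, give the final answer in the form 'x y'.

√258 = [16; 16,32, …], period ℓ=2 (even) → k=1
k=0  a_k=16  p_k/q_k = 16/1
k=1  a_k=16  p_k/q_k = 257/16
→ (257, 16).  Check: 257²=66049, 258·16²=66048, difference 1.

257 16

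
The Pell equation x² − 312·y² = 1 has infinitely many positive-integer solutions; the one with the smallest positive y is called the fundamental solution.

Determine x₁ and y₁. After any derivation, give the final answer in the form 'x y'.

53 3

d=312: √d = [17; 1,1,1,34] (ℓ=4, even), read p_3/q_3
k=0  a_k=17  p_k/q_k = 17/1
k=1  a_k=1  p_k/q_k = 18/1
k=2  a_k=1  p_k/q_k = 35/2
k=3  a_k=1  p_k/q_k = 53/3
(x₁, y₁) = (53, 3);  53² − 312·3² = 1 ✓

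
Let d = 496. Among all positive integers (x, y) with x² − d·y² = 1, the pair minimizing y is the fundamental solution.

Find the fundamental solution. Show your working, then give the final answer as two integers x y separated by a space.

d=496: √d = [22; 3,1,2,4,1,…,1,3,44] (ℓ=16, even), read p_15/q_15
a_0=22:  p_0=22·1+0=22,  q_0=22·0+1=1
…
a_2=1:  p_2=1·67+22=89,  q_2=1·3+1=4
a_3=2:  p_3=2·89+67=245,  q_3=2·4+3=11
a_4=4:  p_4=4·245+89=1069,  q_4=4·11+4=48
a_5=1:  p_5=1·1069+245=1314,  q_5=1·48+11=59
a_6=1:  p_6=1·1314+1069=2383,  q_6=1·59+48=107
…
a_9=2:  p_9=2·14543+6080=35166,  q_9=2·653+273=1579
a_10=1:  p_10=1·35166+14543=49709,  q_10=1·1579+653=2232
a_11=1:  p_11=1·49709+35166=84875,  q_11=1·2232+1579=3811
a_12=4:  p_12=4·84875+49709=389209,  q_12=4·3811+2232=17476
…
a_14=1:  p_14=1·863293+389209=1252502,  q_14=1·38763+17476=56239
a_15=3:  p_15=3·1252502+863293=4620799,  q_15=3·56239+38763=207480
→ (4620799, 207480).  Check: 4620799²=21351783398401, 496·207480²=21351783398400, difference 1.

4620799 207480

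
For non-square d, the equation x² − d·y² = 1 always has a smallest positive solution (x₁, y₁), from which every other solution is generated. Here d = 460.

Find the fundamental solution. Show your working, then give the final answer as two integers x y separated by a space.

[21; 2,4,3,1,2,10,2,1,3,4,2,42] for √460; ℓ=12 ⇒ convergent index 11
k=0  a_k=21  p_k/q_k = 21/1
k=1  a_k=2  p_k/q_k = 43/2
k=2  a_k=4  p_k/q_k = 193/9
k=3  a_k=3  p_k/q_k = 622/29
…
k=6  a_k=10  p_k/q_k = 23335/1088
k=7  a_k=2  p_k/q_k = 48922/2281
…
k=9  a_k=3  p_k/q_k = 265693/12388
k=10  a_k=4  p_k/q_k = 1135029/52921
k=11  a_k=2  p_k/q_k = 2535751/118230
→ (2535751, 118230).  Check: 2535751²=6430033134001, 460·118230²=6430033134000, difference 1.

2535751 118230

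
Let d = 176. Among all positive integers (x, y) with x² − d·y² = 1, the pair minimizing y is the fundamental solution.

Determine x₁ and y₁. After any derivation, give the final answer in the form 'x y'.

199 15

d=176: √d = [13; 3,1,3,26] (ℓ=4, even), read p_3/q_3
k=0  a_k=13  p_k/q_k = 13/1
k=1  a_k=3  p_k/q_k = 40/3
k=2  a_k=1  p_k/q_k = 53/4
k=3  a_k=3  p_k/q_k = 199/15
→ (199, 15).  Check: 199²=39601, 176·15²=39600, difference 1.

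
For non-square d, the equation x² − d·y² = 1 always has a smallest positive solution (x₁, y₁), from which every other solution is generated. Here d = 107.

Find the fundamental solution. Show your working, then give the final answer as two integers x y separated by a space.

962 93

d=107: √d = [10; 2,1,9,1,2,20] (ℓ=6, even), read p_5/q_5
k=0  a_k=10  p_k/q_k = 10/1
…
k=2  a_k=1  p_k/q_k = 31/3
k=3  a_k=9  p_k/q_k = 300/29
k=4  a_k=1  p_k/q_k = 331/32
k=5  a_k=2  p_k/q_k = 962/93
(x₁, y₁) = (962, 93);  962² − 107·93² = 1 ✓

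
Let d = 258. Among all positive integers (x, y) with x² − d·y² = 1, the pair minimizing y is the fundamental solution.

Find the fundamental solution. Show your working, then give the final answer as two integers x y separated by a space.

√258 → a₀=16, period (16,32); ℓ=2 even so k=1
a_0=16:  p_0=16·1+0=16,  q_0=16·0+1=1
a_1=16:  p_1=16·16+1=257,  q_1=16·1+0=16
(x₁, y₁) = (257, 16);  257² − 258·16² = 1 ✓

257 16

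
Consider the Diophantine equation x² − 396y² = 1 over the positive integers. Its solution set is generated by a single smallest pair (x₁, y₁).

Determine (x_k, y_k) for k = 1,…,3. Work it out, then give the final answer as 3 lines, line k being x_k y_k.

199 10
79201 3980
31521799 1584030

√396 → a₀=19, period (1,8,1,38); ℓ=4 even so k=3
a_0=19:  p_0=19·1+0=19,  q_0=19·0+1=1
a_1=1:  p_1=1·19+1=20,  q_1=1·1+0=1
a_2=8:  p_2=8·20+19=179,  q_2=8·1+1=9
a_3=1:  p_3=1·179+20=199,  q_3=1·9+1=10
(x₁, y₁) = (199, 10);  199² − 396·10² = 1 ✓
(199+10√396)^2 = 79201 + 3980√396
(199+10√396)^3 = 31521799 + 1584030√396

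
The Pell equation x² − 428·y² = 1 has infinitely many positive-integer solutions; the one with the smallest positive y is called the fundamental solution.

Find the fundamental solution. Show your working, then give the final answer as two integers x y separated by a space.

1850887 89466

√428 = [20; 1,2,4,1,5,10,5,1,4,2,1,40, …], period ℓ=12 (even) → k=11
k=0  a_k=20  p_k/q_k = 20/1
…
k=8  a_k=1  p_k/q_k = 119350/5769
…
k=10  a_k=2  p_k/q_k = 1273708/61567
k=11  a_k=1  p_k/q_k = 1850887/89466
fundamental: x₁=1850887, y₁=89466  (since 3425782686769 − 428·8004165156 = 1)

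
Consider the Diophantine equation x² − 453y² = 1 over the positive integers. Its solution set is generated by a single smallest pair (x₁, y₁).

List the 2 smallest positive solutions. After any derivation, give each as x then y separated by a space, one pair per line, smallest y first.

1653751 77700
5469784740001 256992905400

d=453: √d = [21; 3,1,1,10,14,10,1,1,3,42] (ℓ=10, even), read p_9/q_9
a_0=21:  p_0=21·1+0=21,  q_0=21·0+1=1
…
a_3=1:  p_3=1·85+64=149,  q_3=1·4+3=7
…
a_6=10:  p_6=10·22199+1575=223565,  q_6=10·1043+74=10504
a_7=1:  p_7=1·223565+22199=245764,  q_7=1·10504+1043=11547
a_8=1:  p_8=1·245764+223565=469329,  q_8=1·11547+10504=22051
a_9=3:  p_9=3·469329+245764=1653751,  q_9=3·22051+11547=77700
→ (1653751, 77700).  Check: 1653751²=2734892370001, 453·77700²=2734892370000, difference 1.
k=2:  x_2 = 1653751·1653751+453·77700·77700 = 5469784740001,  y_2 = 1653751·77700+77700·1653751 = 256992905400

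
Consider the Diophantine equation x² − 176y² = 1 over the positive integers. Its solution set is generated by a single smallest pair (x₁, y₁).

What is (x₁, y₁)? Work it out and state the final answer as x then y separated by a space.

199 15

d=176: √d = [13; 3,1,3,26] (ℓ=4, even), read p_3/q_3
a_0=13:  p_0=13·1+0=13,  q_0=13·0+1=1
a_1=3:  p_1=3·13+1=40,  q_1=3·1+0=3
a_2=1:  p_2=1·40+13=53,  q_2=1·3+1=4
a_3=3:  p_3=3·53+40=199,  q_3=3·4+3=15
→ (199, 15).  Check: 199²=39601, 176·15²=39600, difference 1.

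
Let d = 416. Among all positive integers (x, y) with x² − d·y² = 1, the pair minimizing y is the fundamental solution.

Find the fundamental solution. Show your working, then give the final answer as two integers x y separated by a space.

[20; 2,1,1,9,1,1,2,40] for √416; ℓ=8 ⇒ convergent index 7
a_0=20:  p_0=20·1+0=20,  q_0=20·0+1=1
…
a_6=1:  p_6=1·1081+979=2060,  q_6=1·53+48=101
a_7=2:  p_7=2·2060+1081=5201,  q_7=2·101+53=255
(x₁, y₁) = (5201, 255);  5201² − 416·255² = 1 ✓

5201 255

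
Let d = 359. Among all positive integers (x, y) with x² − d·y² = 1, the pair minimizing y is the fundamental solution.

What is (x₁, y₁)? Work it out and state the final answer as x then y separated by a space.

360 19

√359 → a₀=18, period (1,17,1,36); ℓ=4 even so k=3
i=0: a=18 ⇒ p=18, q=1
i=1: a=1 ⇒ p=19, q=1
i=2: a=17 ⇒ p=341, q=18
i=3: a=1 ⇒ p=360, q=19
(x₁, y₁) = (360, 19);  360² − 359·19² = 1 ✓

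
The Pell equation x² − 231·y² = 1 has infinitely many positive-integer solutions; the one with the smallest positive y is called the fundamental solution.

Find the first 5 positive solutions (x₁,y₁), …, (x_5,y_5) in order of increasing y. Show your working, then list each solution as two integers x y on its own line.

[15; 5,30] for √231; ℓ=2 ⇒ convergent index 1
k=0  a_k=15  p_k/q_k = 15/1
k=1  a_k=5  p_k/q_k = 76/5
fundamental: x₁=76, y₁=5  (since 5776 − 231·25 = 1)
k=2:  x_2 = 76·76+231·5·5 = 11551,  y_2 = 76·5+5·76 = 760
k=3:  x_3 = 76·11551+231·5·760 = 1755676,  y_3 = 76·760+5·11551 = 115515
k=4:  x_4 = 76·1755676+231·5·115515 = 266851201,  y_4 = 76·115515+5·1755676 = 17557520
k=5:  x_5 = 76·266851201+231·5·17557520 = 40559626876,  y_5 = 76·17557520+5·266851201 = 2668627525

76 5
11551 760
1755676 115515
266851201 17557520
40559626876 2668627525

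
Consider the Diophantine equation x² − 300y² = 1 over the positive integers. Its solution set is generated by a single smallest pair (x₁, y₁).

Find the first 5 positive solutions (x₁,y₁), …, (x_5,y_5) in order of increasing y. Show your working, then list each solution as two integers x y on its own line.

1351 78
3650401 210756
9863382151 569462634
26650854921601 1538687826312
72010600134783751 4157533937232390

√300 = [17; 3,8,3,34, …], period ℓ=4 (even) → k=3
i=0: a=17 ⇒ p=17, q=1
i=1: a=3 ⇒ p=52, q=3
i=2: a=8 ⇒ p=433, q=25
i=3: a=3 ⇒ p=1351, q=78
fundamental: x₁=1351, y₁=78  (since 1825201 − 300·6084 = 1)
(x_2, y_2) = (1351·1351 + 300·78·78, 1351·78 + 78·1351) = (3650401, 210756)
(x_3, y_3) = (1351·3650401 + 300·78·210756, 1351·210756 + 78·3650401) = (9863382151, 569462634)
(x_4, y_4) = (1351·9863382151 + 300·78·569462634, 1351·569462634 + 78·9863382151) = (26650854921601, 1538687826312)
(x_5, y_5) = (1351·26650854921601 + 300·78·1538687826312, 1351·1538687826312 + 78·26650854921601) = (72010600134783751, 4157533937232390)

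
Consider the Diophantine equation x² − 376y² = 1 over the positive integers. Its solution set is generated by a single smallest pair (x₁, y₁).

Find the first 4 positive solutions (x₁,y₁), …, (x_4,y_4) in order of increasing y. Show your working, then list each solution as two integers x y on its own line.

d=376: √d = [19; 2,1,1,3,1,…,1,2,38] (ℓ=16, even), read p_15/q_15
i=0: a=19 ⇒ p=19, q=1
i=1: a=2 ⇒ p=39, q=2
…
i=3: a=1 ⇒ p=97, q=5
i=4: a=3 ⇒ p=349, q=18
i=5: a=1 ⇒ p=446, q=23
i=6: a=2 ⇒ p=1241, q=64
i=7: a=2 ⇒ p=2928, q=151
i=8: a=4 ⇒ p=12953, q=668
…
i=11: a=1 ⇒ p=99455, q=5129
i=12: a=3 ⇒ p=368986, q=19029
…
i=14: a=1 ⇒ p=837427, q=43187
i=15: a=2 ⇒ p=2143295, q=110532
fundamental: x₁=2143295, y₁=110532  (since 4593713457025 − 376·12217323024 = 1)
(x_2, y_2) = (2143295·2143295 + 376·110532·110532, 2143295·110532 + 110532·2143295) = (9187426914049, 473805365880)
(x_3, y_3) = (2143295·9187426914049 + 376·110532·473805365880, 2143295·473805365880 + 110532·9187426914049) = (39382732335491159615, 2031009343327438668)
(x_4, y_4) = (2143295·39382732335491159615 + 376·110532·2031009343327438668, 2143295·2031009343327438668 + 110532·39382732335491159615) = (168817626601983862467148801, 8706104341013491514496240)

2143295 110532
9187426914049 473805365880
39382732335491159615 2031009343327438668
168817626601983862467148801 8706104341013491514496240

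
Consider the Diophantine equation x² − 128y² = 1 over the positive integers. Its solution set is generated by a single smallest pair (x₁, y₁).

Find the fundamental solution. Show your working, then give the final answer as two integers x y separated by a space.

577 51

[11; 3,5,3,22] for √128; ℓ=4 ⇒ convergent index 3
step 0: (11, 1)  from 11·(1,0) + (0,1)
…
step 2: (181, 16)  from 5·(34,3) + (11,1)
step 3: (577, 51)  from 3·(181,16) + (34,3)
(x₁, y₁) = (577, 51);  577² − 128·51² = 1 ✓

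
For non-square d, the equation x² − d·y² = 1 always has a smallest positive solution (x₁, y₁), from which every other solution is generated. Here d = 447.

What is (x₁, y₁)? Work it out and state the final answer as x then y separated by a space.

148 7

√447 = [21; 7,42, …], period ℓ=2 (even) → k=1
i=0: a=21 ⇒ p=21, q=1
i=1: a=7 ⇒ p=148, q=7
(x₁, y₁) = (148, 7);  148² − 447·7² = 1 ✓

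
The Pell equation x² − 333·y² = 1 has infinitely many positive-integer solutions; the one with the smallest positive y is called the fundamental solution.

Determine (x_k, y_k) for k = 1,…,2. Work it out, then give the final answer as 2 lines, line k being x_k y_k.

[18; 4,36] for √333; ℓ=2 ⇒ convergent index 1
a_0=18:  p_0=18·1+0=18,  q_0=18·0+1=1
a_1=4:  p_1=4·18+1=73,  q_1=4·1+0=4
fundamental: x₁=73, y₁=4  (since 5329 − 333·16 = 1)
(73+4√333)^2 = 10657 + 584√333

73 4
10657 584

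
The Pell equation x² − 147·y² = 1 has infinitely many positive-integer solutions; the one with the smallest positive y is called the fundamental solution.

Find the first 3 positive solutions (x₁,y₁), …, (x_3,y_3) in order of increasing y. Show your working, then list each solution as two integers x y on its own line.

97 8
18817 1552
3650401 301080

√147 → a₀=12, period (8,24); ℓ=2 even so k=1
i=0: a=12 ⇒ p=12, q=1
i=1: a=8 ⇒ p=97, q=8
(x₁, y₁) = (97, 8);  97² − 147·8² = 1 ✓
k=2:  x_2 = 97·97+147·8·8 = 18817,  y_2 = 97·8+8·97 = 1552
k=3:  x_3 = 97·18817+147·8·1552 = 3650401,  y_3 = 97·1552+8·18817 = 301080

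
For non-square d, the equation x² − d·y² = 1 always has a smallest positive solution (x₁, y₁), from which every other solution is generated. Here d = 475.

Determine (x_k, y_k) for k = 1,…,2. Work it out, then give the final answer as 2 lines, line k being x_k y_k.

d=475: √d = [21; 1,3,1,6,2,6,1,3,1,42] (ℓ=10, even), read p_9/q_9
i=0: a=21 ⇒ p=21, q=1
i=1: a=1 ⇒ p=22, q=1
i=2: a=3 ⇒ p=87, q=4
…
i=5: a=2 ⇒ p=1591, q=73
i=6: a=6 ⇒ p=10287, q=472
i=7: a=1 ⇒ p=11878, q=545
i=8: a=3 ⇒ p=45921, q=2107
i=9: a=1 ⇒ p=57799, q=2652
(x₁, y₁) = (57799, 2652);  57799² − 475·2652² = 1 ✓
k=2:  x_2 = 57799·57799+475·2652·2652 = 6681448801,  y_2 = 57799·2652+2652·57799 = 306565896

57799 2652
6681448801 306565896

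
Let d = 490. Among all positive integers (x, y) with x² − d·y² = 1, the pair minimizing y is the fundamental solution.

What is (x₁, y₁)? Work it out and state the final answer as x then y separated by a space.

√490 = [22; 7,2,1,4,4,4,1,2,7,44, …], period ℓ=10 (even) → k=9
k=0  a_k=22  p_k/q_k = 22/1
…
k=3  a_k=1  p_k/q_k = 487/22
k=4  a_k=4  p_k/q_k = 2280/103
…
k=6  a_k=4  p_k/q_k = 40708/1839
k=7  a_k=1  p_k/q_k = 50315/2273
k=8  a_k=2  p_k/q_k = 141338/6385
k=9  a_k=7  p_k/q_k = 1039681/46968
(x₁, y₁) = (1039681, 46968);  1039681² − 490·46968² = 1 ✓

1039681 46968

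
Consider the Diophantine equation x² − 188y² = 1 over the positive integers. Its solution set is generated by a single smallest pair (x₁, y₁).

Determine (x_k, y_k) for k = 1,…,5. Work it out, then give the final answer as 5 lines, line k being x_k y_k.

√188 → a₀=13, period (1,2,2,6,2,2,1,26); ℓ=8 even so k=7
i=0: a=13 ⇒ p=13, q=1
…
i=2: a=2 ⇒ p=41, q=3
i=3: a=2 ⇒ p=96, q=7
…
i=5: a=2 ⇒ p=1330, q=97
i=6: a=2 ⇒ p=3277, q=239
i=7: a=1 ⇒ p=4607, q=336
(x₁, y₁) = (4607, 336);  4607² − 188·336² = 1 ✓
(x_2, y_2) = (4607·4607 + 188·336·336, 4607·336 + 336·4607) = (42448897, 3095904)
(x_3, y_3) = (4607·42448897 + 188·336·3095904, 4607·3095904 + 336·42448897) = (391124132351, 28525659120)
(x_4, y_4) = (4607·391124132351 + 188·336·28525659120, 4607·28525659120 + 336·391124132351) = (3603817713033217, 262835420035776)
(x_5, y_5) = (4607·3603817713033217 + 188·336·262835420035776, 4607·262835420035776 + 336·3603817713033217) = (33205576016763929087, 2421765531683980944)

4607 336
42448897 3095904
391124132351 28525659120
3603817713033217 262835420035776
33205576016763929087 2421765531683980944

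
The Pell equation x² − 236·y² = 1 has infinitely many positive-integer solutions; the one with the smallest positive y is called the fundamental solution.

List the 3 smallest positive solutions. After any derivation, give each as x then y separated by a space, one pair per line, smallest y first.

561799 36570
631236232801 41089978860
709255768702176199 46168618067101710

√236 = [15; 2,1,3,5,1,6,1,5,3,1,2,30, …], period ℓ=12 (even) → k=11
i=0: a=15 ⇒ p=15, q=1
…
i=3: a=3 ⇒ p=169, q=11
…
i=5: a=1 ⇒ p=1060, q=69
i=6: a=6 ⇒ p=7251, q=472
i=7: a=1 ⇒ p=8311, q=541
i=8: a=5 ⇒ p=48806, q=3177
…
i=10: a=1 ⇒ p=203535, q=13249
i=11: a=2 ⇒ p=561799, q=36570
(x₁, y₁) = (561799, 36570);  561799² − 236·36570² = 1 ✓
(561799+36570√236)^2 = 631236232801 + 41089978860√236
(561799+36570√236)^3 = 709255768702176199 + 46168618067101710√236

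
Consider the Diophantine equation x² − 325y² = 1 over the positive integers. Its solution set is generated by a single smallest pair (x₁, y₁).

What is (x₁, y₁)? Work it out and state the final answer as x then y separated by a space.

649 36

√325 = [18; 36, …], period ℓ=1 (odd) → k=1
a_0=18:  p_0=18·1+0=18,  q_0=18·0+1=1
a_1=36:  p_1=36·18+1=649,  q_1=36·1+0=36
→ (649, 36).  Check: 649²=421201, 325·36²=421200, difference 1.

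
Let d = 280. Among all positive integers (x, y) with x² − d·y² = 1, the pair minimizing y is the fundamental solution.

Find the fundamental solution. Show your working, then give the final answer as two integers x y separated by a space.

[16; 1,2,1,2,1,32] for √280; ℓ=6 ⇒ convergent index 5
a_0=16:  p_0=16·1+0=16,  q_0=16·0+1=1
a_1=1:  p_1=1·16+1=17,  q_1=1·1+0=1
…
a_4=2:  p_4=2·67+50=184,  q_4=2·4+3=11
a_5=1:  p_5=1·184+67=251,  q_5=1·11+4=15
→ (251, 15).  Check: 251²=63001, 280·15²=63000, difference 1.

251 15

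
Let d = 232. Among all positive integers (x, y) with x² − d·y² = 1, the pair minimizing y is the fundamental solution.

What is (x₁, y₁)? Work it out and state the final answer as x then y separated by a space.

√232 = [15; 4,3,7,3,4,30, …], period ℓ=6 (even) → k=5
step 0: (15, 1)  from 15·(1,0) + (0,1)
…
step 2: (198, 13)  from 3·(61,4) + (15,1)
step 3: (1447, 95)  from 7·(198,13) + (61,4)
step 4: (4539, 298)  from 3·(1447,95) + (198,13)
step 5: (19603, 1287)  from 4·(4539,298) + (1447,95)
→ (19603, 1287).  Check: 19603²=384277609, 232·1287²=384277608, difference 1.

19603 1287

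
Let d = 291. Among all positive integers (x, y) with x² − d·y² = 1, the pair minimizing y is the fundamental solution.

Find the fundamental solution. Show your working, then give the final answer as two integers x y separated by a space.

290 17

[17; 17,34] for √291; ℓ=2 ⇒ convergent index 1
a_0=17:  p_0=17·1+0=17,  q_0=17·0+1=1
a_1=17:  p_1=17·17+1=290,  q_1=17·1+0=17
(x₁, y₁) = (290, 17);  290² − 291·17² = 1 ✓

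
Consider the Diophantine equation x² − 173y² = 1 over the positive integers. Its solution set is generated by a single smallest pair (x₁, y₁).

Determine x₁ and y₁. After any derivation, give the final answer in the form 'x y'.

√173 → a₀=13, period (6,1,1,6,26); ℓ=5 odd so k=9
step 0: (13, 1)  from 13·(1,0) + (0,1)
step 1: (79, 6)  from 6·(13,1) + (1,0)
…
step 4: (1118, 85)  from 6·(171,13) + (92,7)
step 5: (29239, 2223)  from 26·(1118,85) + (171,13)
…
step 8: (382343, 29069)  from 1·(205791,15646) + (176552,13423)
step 9: (2499849, 190060)  from 6·(382343,29069) + (205791,15646)
→ (2499849, 190060).  Check: 2499849²=6249245022801, 173·190060²=6249245022800, difference 1.

2499849 190060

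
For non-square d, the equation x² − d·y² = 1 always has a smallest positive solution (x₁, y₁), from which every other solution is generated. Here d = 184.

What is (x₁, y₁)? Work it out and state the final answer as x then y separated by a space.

√184 → a₀=13, period (1,1,3,2,1,2,1,2,3,1,1,26); ℓ=12 even so k=11
a_0=13:  p_0=13·1+0=13,  q_0=13·0+1=1
a_1=1:  p_1=1·13+1=14,  q_1=1·1+0=1
…
a_4=2:  p_4=2·95+27=217,  q_4=2·7+2=16
…
a_7=1:  p_7=1·841+312=1153,  q_7=1·62+23=85
…
a_10=1:  p_10=1·10594+3147=13741,  q_10=1·781+232=1013
a_11=1:  p_11=1·13741+10594=24335,  q_11=1·1013+781=1794
(x₁, y₁) = (24335, 1794);  24335² − 184·1794² = 1 ✓

24335 1794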